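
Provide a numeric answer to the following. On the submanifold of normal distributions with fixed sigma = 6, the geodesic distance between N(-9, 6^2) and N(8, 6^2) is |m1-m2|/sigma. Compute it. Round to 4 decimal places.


On the fixed-variance normal subfamily, geodesic distance = |m1-m2|/sigma.
|-9 - 8| = 17.
sigma = 6.
d = 17/6 = 2.8333

2.8333


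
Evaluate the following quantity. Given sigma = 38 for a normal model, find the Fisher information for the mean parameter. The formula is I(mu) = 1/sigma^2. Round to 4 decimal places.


The Fisher information for the mean of a normal distribution is I(mu) = 1/sigma^2.
sigma = 38, so sigma^2 = 1444.
I(mu) = 1/1444 = 0.0007

0.0007


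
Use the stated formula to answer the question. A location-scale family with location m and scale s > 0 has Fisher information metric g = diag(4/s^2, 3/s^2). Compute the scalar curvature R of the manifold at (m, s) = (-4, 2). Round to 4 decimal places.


The metric has the form g = (A dm^2 + B ds^2)/s^2 with A = 4, B = 3.
Substitute u = sqrt(A/B)*m: g = B*(du^2 + ds^2)/s^2, i.e. B times the
Poincare upper half-plane metric, which has constant Gaussian curvature -1.
Scaling a 2D metric by a constant c divides the Gaussian curvature by c,
so K = -1/B = -1/(3) = -0.3333 everywhere (the point (m, s) = (-4, 2) is irrelevant:
the curvature is constant).
Scalar curvature in dimension 2: R = 2K = -2/(3) = -0.6667.

-0.6667


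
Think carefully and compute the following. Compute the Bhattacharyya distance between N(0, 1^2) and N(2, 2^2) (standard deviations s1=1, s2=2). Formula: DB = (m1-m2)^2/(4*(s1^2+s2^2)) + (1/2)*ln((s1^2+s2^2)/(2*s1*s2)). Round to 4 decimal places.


Bhattacharyya distance between two Gaussians:
DB = (m1-m2)^2/(4*(s1^2+s2^2)) + (1/2)*ln((s1^2+s2^2)/(2*s1*s2)).
(m1-m2)^2 = (-2)^2 = 4.
s1^2+s2^2 = 1 + 4 = 5.
term1 = 4/20 = 0.2.
term2 = 0.5*ln(5/4.0) = 0.111572.
DB = 0.2 + 0.111572 = 0.3116

0.3116


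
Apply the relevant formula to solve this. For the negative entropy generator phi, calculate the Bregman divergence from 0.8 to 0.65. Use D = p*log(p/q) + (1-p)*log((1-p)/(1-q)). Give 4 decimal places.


Bregman divergence with negative entropy generator:
D = p*log(p/q) + (1-p)*log((1-p)/(1-q)).
p = 0.8, q = 0.65.
p*log(p/q) = 0.8*log(0.8/0.65) = 0.166111.
(1-p)*log((1-p)/(1-q)) = 0.2*log(0.2/0.35) = -0.111923.
D = 0.166111 + -0.111923 = 0.0542

0.0542


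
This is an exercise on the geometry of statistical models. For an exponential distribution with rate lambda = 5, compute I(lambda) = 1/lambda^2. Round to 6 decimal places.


Fisher information for exponential: I(lambda) = 1/lambda^2.
lambda = 5, lambda^2 = 25.
I = 1/25 = 0.040000

0.040000


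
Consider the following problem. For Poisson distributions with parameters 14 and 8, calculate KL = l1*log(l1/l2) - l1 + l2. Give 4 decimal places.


KL divergence for Poisson:
KL = l1*log(l1/l2) - l1 + l2.
l1 = 14, l2 = 8.
log(14/8) = 0.559616.
l1*log(l1/l2) = 14 * 0.559616 = 7.834621.
KL = 7.834621 - 14 + 8 = 1.8346

1.8346


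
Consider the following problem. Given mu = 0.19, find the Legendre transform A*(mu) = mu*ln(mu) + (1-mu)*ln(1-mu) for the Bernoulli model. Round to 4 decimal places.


Legendre transform for Bernoulli:
A*(mu) = mu*log(mu) + (1-mu)*log(1-mu).
mu = 0.19, 1-mu = 0.81.
mu*log(mu) = 0.19*log(0.19) = -0.315539.
(1-mu)*log(1-mu) = 0.81*log(0.81) = -0.170684.
A* = -0.315539 + -0.170684 = -0.4862

-0.4862


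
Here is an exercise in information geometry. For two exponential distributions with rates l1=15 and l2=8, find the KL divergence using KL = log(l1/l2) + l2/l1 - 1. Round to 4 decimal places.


KL divergence for exponential family:
KL = log(l1/l2) + l2/l1 - 1.
log(15/8) = 0.628609.
8/15 = 0.533333.
KL = 0.628609 + 0.533333 - 1 = 0.1619

0.1619


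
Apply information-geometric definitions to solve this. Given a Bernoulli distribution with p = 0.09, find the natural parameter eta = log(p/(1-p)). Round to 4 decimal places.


Natural parameter for Bernoulli: eta = log(p/(1-p)).
p = 0.09, 1-p = 0.91.
p/(1-p) = 0.098901.
eta = log(0.098901) = -2.3136

-2.3136


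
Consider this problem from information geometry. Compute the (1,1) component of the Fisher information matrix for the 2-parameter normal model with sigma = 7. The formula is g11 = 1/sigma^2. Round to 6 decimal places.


For the 2-parameter normal family, the Fisher metric has:
  g11 = 1/sigma^2, g22 = 2/sigma^2.
sigma = 7, sigma^2 = 49.
g11 = 0.020408

0.020408


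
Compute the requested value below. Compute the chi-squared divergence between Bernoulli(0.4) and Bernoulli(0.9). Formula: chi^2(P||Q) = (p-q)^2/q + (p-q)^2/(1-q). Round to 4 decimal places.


Chi-squared divergence between Bernoulli distributions:
chi^2 = (p-q)^2/q + (p-q)^2/(1-q).
p = 0.4, q = 0.9, p-q = -0.5.
(p-q)^2 = 0.25.
term1 = 0.25/0.9 = 0.277778.
term2 = 0.25/0.1 = 2.5.
chi^2 = 0.277778 + 2.5 = 2.7778

2.7778


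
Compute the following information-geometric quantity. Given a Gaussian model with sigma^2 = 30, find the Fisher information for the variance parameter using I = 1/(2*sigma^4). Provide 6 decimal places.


Fisher information for variance: I(sigma^2) = 1/(2*sigma^4).
sigma^2 = 30, so sigma^4 = 900.
I = 1/(2*900) = 1/1800 = 0.000556

0.000556


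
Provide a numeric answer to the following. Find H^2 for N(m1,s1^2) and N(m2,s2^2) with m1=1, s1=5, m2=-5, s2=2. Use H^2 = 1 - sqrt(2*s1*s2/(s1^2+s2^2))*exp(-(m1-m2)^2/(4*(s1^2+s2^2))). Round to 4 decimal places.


Squared Hellinger distance for Gaussians:
H^2 = 1 - sqrt(2*s1*s2/(s1^2+s2^2)) * exp(-(m1-m2)^2/(4*(s1^2+s2^2))).
s1^2 = 25, s2^2 = 4, s1^2+s2^2 = 29.
sqrt(2*5*2/(29)) = 0.830455.
(m1-m2)^2 = (6)^2 = 36.
exp(-36/(4*29)) = exp(-0.310345) = 0.733194.
H^2 = 1 - 0.830455*0.733194 = 0.3911

0.3911


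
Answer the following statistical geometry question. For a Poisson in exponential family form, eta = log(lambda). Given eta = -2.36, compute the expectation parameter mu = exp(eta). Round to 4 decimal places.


Expectation parameter for Poisson exponential family:
mu = exp(eta).
eta = -2.36.
mu = exp(-2.36) = 0.0944

0.0944


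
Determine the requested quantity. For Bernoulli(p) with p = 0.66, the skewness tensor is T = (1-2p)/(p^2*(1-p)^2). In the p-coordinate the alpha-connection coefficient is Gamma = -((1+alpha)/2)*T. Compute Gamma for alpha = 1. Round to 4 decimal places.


Skewness (Amari-Chentsov) tensor: T = (1-2p)/(p^2*(1-p)^2).
p = 0.66, 1-2p = -0.32, p^2 = 0.4356, (1-p)^2 = 0.1156.
T = -0.32/(0.4356 * 0.1156) = -6.354835.
In the p-coordinate, Gamma^(alpha) = Gamma^(0) - (alpha/2)*T with Gamma^(0) = (1/2)*g'(p) = -T/2,
so Gamma^(alpha) = -((1+alpha)/2)*T.
alpha = 1, -(1+alpha)/2 = -1.0.
Gamma = -1.0 * -6.354835 = 6.3548

6.3548


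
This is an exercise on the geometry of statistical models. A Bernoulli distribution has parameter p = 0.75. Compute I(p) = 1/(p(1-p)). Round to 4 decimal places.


For Bernoulli(p), Fisher information is I(p) = 1/(p*(1-p)).
p = 0.75, 1-p = 0.25.
p*(1-p) = 0.1875.
I(p) = 1/0.1875 = 5.3333

5.3333


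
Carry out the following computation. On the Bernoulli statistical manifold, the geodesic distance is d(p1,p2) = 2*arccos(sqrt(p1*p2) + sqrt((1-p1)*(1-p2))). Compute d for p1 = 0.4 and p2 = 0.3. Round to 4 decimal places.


Geodesic distance on Bernoulli manifold:
d(p1,p2) = 2*arccos(sqrt(p1*p2) + sqrt((1-p1)*(1-p2))).
sqrt(p1*p2) = sqrt(0.4*0.3) = 0.34641.
sqrt((1-p1)*(1-p2)) = sqrt(0.6*0.7) = 0.648074.
arg = 0.34641 + 0.648074 = 0.994484.
d = 2*arccos(0.994484) = 0.2102

0.2102


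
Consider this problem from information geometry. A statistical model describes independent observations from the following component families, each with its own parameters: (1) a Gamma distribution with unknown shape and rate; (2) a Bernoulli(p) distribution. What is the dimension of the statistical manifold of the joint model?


The dimension of a statistical manifold equals the number of free
(independent) real parameters of the model. For a product of independent
blocks the parameter counts add.
- Gamma (shape, rate): 2.
- Bernoulli (p): 1.
Total = 2 + 1 = 3.
Dimension = 3

3


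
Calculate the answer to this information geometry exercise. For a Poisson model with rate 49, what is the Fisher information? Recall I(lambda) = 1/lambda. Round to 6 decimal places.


Fisher information for Poisson: I(lambda) = 1/lambda.
lambda = 49.
I(lambda) = 1/49 = 0.020408

0.020408


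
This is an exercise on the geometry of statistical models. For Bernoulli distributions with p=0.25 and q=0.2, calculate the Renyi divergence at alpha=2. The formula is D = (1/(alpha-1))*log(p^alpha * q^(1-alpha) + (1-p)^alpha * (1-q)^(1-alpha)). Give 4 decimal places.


Renyi divergence of order alpha between Bernoulli distributions:
D = (1/(alpha-1))*log(p^alpha * q^(1-alpha) + (1-p)^alpha * (1-q)^(1-alpha)).
alpha = 2, p = 0.25, q = 0.2.
p^alpha * q^(1-alpha) = 0.25^2 * 0.2^-1 = 0.3125.
(1-p)^alpha * (1-q)^(1-alpha) = 0.75^2 * 0.8^-1 = 0.703125.
sum = 0.3125 + 0.703125 = 1.015625.
D = (1/1)*log(1.015625) = 0.0155

0.0155


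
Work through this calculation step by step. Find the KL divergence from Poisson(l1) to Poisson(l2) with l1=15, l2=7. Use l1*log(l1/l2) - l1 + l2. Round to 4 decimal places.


KL divergence for Poisson:
KL = l1*log(l1/l2) - l1 + l2.
l1 = 15, l2 = 7.
log(15/7) = 0.76214.
l1*log(l1/l2) = 15 * 0.76214 = 11.432101.
KL = 11.432101 - 15 + 7 = 3.4321

3.4321


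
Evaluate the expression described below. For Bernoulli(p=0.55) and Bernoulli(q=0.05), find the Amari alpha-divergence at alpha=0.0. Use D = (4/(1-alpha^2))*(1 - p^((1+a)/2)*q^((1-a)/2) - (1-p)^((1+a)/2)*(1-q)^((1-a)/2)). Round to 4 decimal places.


Amari alpha-divergence:
D = (4/(1-alpha^2))*(1 - p^((1+a)/2)*q^((1-a)/2) - (1-p)^((1+a)/2)*(1-q)^((1-a)/2)).
alpha = 0.0, p = 0.55, q = 0.05.
e1 = (1+alpha)/2 = 0.5, e2 = (1-alpha)/2 = 0.5.
t1 = p^e1 * q^e2 = 0.55^0.5 * 0.05^0.5 = 0.165831.
t2 = (1-p)^e1 * (1-q)^e2 = 0.45^0.5 * 0.95^0.5 = 0.653835.
4/(1-alpha^2) = 4.0.
D = 4.0*(1 - 0.165831 - 0.653835) = 0.7213

0.7213


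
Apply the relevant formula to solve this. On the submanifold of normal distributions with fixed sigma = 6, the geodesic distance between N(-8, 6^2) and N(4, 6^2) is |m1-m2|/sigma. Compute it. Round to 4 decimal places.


On the fixed-variance normal subfamily, geodesic distance = |m1-m2|/sigma.
|-8 - 4| = 12.
sigma = 6.
d = 12/6 = 2.0000

2.0000


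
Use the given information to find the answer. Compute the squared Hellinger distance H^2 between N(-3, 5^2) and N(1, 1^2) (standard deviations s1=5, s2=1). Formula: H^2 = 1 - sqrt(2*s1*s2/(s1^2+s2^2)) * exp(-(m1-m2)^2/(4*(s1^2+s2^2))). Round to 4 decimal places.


Squared Hellinger distance for Gaussians:
H^2 = 1 - sqrt(2*s1*s2/(s1^2+s2^2)) * exp(-(m1-m2)^2/(4*(s1^2+s2^2))).
s1^2 = 25, s2^2 = 1, s1^2+s2^2 = 26.
sqrt(2*5*1/(26)) = 0.620174.
(m1-m2)^2 = (-4)^2 = 16.
exp(-16/(4*26)) = exp(-0.153846) = 0.857404.
H^2 = 1 - 0.620174*0.857404 = 0.4683

0.4683


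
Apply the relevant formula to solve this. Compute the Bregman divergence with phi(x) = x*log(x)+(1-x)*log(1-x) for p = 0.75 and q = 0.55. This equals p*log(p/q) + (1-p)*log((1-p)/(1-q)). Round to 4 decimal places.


Bregman divergence with negative entropy generator:
D = p*log(p/q) + (1-p)*log((1-p)/(1-q)).
p = 0.75, q = 0.55.
p*log(p/q) = 0.75*log(0.75/0.55) = 0.232616.
(1-p)*log((1-p)/(1-q)) = 0.25*log(0.25/0.45) = -0.146947.
D = 0.232616 + -0.146947 = 0.0857

0.0857


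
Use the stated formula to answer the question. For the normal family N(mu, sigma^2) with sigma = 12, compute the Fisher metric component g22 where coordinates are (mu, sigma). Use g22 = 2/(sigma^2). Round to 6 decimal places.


For the 2-parameter normal family, the Fisher metric has:
  g11 = 1/sigma^2, g22 = 2/sigma^2.
sigma = 12, sigma^2 = 144.
g22 = 0.013889

0.013889


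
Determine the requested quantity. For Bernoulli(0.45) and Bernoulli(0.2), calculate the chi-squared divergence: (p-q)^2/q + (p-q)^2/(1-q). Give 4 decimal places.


Chi-squared divergence between Bernoulli distributions:
chi^2 = (p-q)^2/q + (p-q)^2/(1-q).
p = 0.45, q = 0.2, p-q = 0.25.
(p-q)^2 = 0.0625.
term1 = 0.0625/0.2 = 0.3125.
term2 = 0.0625/0.8 = 0.078125.
chi^2 = 0.3125 + 0.078125 = 0.3906

0.3906


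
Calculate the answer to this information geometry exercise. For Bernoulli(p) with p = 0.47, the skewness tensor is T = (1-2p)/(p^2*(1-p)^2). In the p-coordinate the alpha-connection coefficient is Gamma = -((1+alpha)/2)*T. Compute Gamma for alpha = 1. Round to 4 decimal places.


Skewness (Amari-Chentsov) tensor: T = (1-2p)/(p^2*(1-p)^2).
p = 0.47, 1-2p = 0.06, p^2 = 0.2209, (1-p)^2 = 0.2809.
T = 0.06/(0.2209 * 0.2809) = 0.96695.
In the p-coordinate, Gamma^(alpha) = Gamma^(0) - (alpha/2)*T with Gamma^(0) = (1/2)*g'(p) = -T/2,
so Gamma^(alpha) = -((1+alpha)/2)*T.
alpha = 1, -(1+alpha)/2 = -1.0.
Gamma = -1.0 * 0.96695 = -0.9669

-0.9669


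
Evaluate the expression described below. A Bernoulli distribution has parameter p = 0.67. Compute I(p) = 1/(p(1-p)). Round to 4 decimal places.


For Bernoulli(p), Fisher information is I(p) = 1/(p*(1-p)).
p = 0.67, 1-p = 0.33.
p*(1-p) = 0.2211.
I(p) = 1/0.2211 = 4.5228

4.5228


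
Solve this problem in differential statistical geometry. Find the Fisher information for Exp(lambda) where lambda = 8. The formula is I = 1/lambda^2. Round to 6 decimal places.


Fisher information for exponential: I(lambda) = 1/lambda^2.
lambda = 8, lambda^2 = 64.
I = 1/64 = 0.015625

0.015625


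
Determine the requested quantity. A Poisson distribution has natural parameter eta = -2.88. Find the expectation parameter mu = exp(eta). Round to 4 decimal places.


Expectation parameter for Poisson exponential family:
mu = exp(eta).
eta = -2.88.
mu = exp(-2.88) = 0.0561

0.0561


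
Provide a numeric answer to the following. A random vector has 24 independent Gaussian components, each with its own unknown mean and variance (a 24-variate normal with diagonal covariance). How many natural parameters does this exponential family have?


Exponential family dimension calculation:
Each univariate normal has two natural parameters (mu/sigma^2 and -1/(2 sigma^2)).
With 24 independent components, dim = 2 * 24 = 48.

48


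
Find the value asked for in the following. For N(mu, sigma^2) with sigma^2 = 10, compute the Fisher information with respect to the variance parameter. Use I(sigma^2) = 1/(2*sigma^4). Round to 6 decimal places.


Fisher information for variance: I(sigma^2) = 1/(2*sigma^4).
sigma^2 = 10, so sigma^4 = 100.
I = 1/(2*100) = 1/200 = 0.005000

0.005000


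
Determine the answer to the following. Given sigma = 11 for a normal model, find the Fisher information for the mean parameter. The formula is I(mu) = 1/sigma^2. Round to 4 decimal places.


The Fisher information for the mean of a normal distribution is I(mu) = 1/sigma^2.
sigma = 11, so sigma^2 = 121.
I(mu) = 1/121 = 0.0083

0.0083


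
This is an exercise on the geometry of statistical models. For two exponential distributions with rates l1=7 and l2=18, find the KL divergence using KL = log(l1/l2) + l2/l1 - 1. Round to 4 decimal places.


KL divergence for exponential family:
KL = log(l1/l2) + l2/l1 - 1.
log(7/18) = -0.944462.
18/7 = 2.571429.
KL = -0.944462 + 2.571429 - 1 = 0.6270

0.6270


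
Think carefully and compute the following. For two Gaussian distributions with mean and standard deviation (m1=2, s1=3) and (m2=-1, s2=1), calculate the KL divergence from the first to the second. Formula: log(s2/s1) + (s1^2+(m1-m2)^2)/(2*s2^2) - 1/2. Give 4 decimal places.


KL divergence between normal distributions:
KL = log(s2/s1) + (s1^2 + (m1-m2)^2)/(2*s2^2) - 1/2.
log(1/3) = -1.098612.
(3^2 + (2--1)^2)/(2*1^2) = (9 + 9)/2 = 9.0.
KL = -1.098612 + 9.0 - 0.5 = 7.4014

7.4014


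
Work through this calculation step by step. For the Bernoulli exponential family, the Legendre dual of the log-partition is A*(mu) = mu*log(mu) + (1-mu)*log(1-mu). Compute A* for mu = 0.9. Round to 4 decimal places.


Legendre transform for Bernoulli:
A*(mu) = mu*log(mu) + (1-mu)*log(1-mu).
mu = 0.9, 1-mu = 0.1.
mu*log(mu) = 0.9*log(0.9) = -0.094824.
(1-mu)*log(1-mu) = 0.1*log(0.1) = -0.230259.
A* = -0.094824 + -0.230259 = -0.3251

-0.3251


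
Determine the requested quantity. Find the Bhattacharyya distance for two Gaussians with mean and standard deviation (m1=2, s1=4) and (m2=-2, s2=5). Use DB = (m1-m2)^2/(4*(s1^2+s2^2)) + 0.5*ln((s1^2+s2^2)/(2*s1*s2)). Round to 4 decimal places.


Bhattacharyya distance between two Gaussians:
DB = (m1-m2)^2/(4*(s1^2+s2^2)) + (1/2)*ln((s1^2+s2^2)/(2*s1*s2)).
(m1-m2)^2 = (4)^2 = 16.
s1^2+s2^2 = 16 + 25 = 41.
term1 = 16/164 = 0.097561.
term2 = 0.5*ln(41/40.0) = 0.012346.
DB = 0.097561 + 0.012346 = 0.1099

0.1099


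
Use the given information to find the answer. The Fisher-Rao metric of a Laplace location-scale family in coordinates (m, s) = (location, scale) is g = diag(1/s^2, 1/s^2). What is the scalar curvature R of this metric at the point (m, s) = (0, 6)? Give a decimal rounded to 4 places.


The metric has the form g = (A dm^2 + B ds^2)/s^2 with A = 1, B = 1.
Substitute u = sqrt(A/B)*m: g = B*(du^2 + ds^2)/s^2, i.e. B times the
Poincare upper half-plane metric, which has constant Gaussian curvature -1.
Scaling a 2D metric by a constant c divides the Gaussian curvature by c,
so K = -1/B = -1/(1) = -1.0000 everywhere (the point (m, s) = (0, 6) is irrelevant:
the curvature is constant).
Scalar curvature in dimension 2: R = 2K = -2/(1) = -2.0000.

-2.0000


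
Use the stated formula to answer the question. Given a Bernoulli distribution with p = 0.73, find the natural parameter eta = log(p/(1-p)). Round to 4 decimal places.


Natural parameter for Bernoulli: eta = log(p/(1-p)).
p = 0.73, 1-p = 0.27.
p/(1-p) = 2.703704.
eta = log(2.703704) = 0.9946

0.9946


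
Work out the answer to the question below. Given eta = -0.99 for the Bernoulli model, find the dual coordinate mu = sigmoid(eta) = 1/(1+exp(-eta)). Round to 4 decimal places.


Dual coordinate (expectation parameter) for Bernoulli:
mu = 1/(1+exp(-eta)).
eta = -0.99.
exp(-eta) = exp(0.99) = 2.691234.
mu = 1/(1+2.691234) = 0.2709

0.2709


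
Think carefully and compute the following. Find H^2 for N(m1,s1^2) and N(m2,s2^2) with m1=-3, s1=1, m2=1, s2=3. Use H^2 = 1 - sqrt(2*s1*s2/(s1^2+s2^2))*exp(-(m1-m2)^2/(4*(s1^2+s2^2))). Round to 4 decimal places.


Squared Hellinger distance for Gaussians:
H^2 = 1 - sqrt(2*s1*s2/(s1^2+s2^2)) * exp(-(m1-m2)^2/(4*(s1^2+s2^2))).
s1^2 = 1, s2^2 = 9, s1^2+s2^2 = 10.
sqrt(2*1*3/(10)) = 0.774597.
(m1-m2)^2 = (-4)^2 = 16.
exp(-16/(4*10)) = exp(-0.4) = 0.67032.
H^2 = 1 - 0.774597*0.67032 = 0.4808

0.4808


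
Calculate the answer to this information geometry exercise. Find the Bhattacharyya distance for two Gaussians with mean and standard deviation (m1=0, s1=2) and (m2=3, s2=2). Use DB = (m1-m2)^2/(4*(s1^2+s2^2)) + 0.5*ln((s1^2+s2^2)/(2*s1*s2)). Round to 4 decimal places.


Bhattacharyya distance between two Gaussians:
DB = (m1-m2)^2/(4*(s1^2+s2^2)) + (1/2)*ln((s1^2+s2^2)/(2*s1*s2)).
(m1-m2)^2 = (-3)^2 = 9.
s1^2+s2^2 = 4 + 4 = 8.
term1 = 9/32 = 0.28125.
term2 = 0.5*ln(8/8.0) = 0.0.
DB = 0.28125 + 0.0 = 0.2813

0.2813


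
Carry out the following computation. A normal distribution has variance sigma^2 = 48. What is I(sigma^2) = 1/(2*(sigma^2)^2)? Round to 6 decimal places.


Fisher information for variance: I(sigma^2) = 1/(2*sigma^4).
sigma^2 = 48, so sigma^4 = 2304.
I = 1/(2*2304) = 1/4608 = 0.000217

0.000217


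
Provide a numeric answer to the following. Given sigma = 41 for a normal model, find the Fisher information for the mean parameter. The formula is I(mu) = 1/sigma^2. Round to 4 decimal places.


The Fisher information for the mean of a normal distribution is I(mu) = 1/sigma^2.
sigma = 41, so sigma^2 = 1681.
I(mu) = 1/1681 = 0.0006

0.0006


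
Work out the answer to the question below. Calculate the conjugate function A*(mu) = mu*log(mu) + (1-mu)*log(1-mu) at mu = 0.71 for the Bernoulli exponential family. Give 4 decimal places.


Legendre transform for Bernoulli:
A*(mu) = mu*log(mu) + (1-mu)*log(1-mu).
mu = 0.71, 1-mu = 0.29.
mu*log(mu) = 0.71*log(0.71) = -0.243168.
(1-mu)*log(1-mu) = 0.29*log(0.29) = -0.358984.
A* = -0.243168 + -0.358984 = -0.6022

-0.6022


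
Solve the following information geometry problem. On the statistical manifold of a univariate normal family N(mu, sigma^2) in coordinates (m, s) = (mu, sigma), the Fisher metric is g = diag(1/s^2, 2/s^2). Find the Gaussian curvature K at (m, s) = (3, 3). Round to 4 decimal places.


The metric has the form g = (A dm^2 + B ds^2)/s^2 with A = 1, B = 2.
Substitute u = sqrt(A/B)*m: g = B*(du^2 + ds^2)/s^2, i.e. B times the
Poincare upper half-plane metric, which has constant Gaussian curvature -1.
Scaling a 2D metric by a constant c divides the Gaussian curvature by c,
so K = -1/B = -1/(2) = -0.5000 everywhere (the point (m, s) = (3, 3) is irrelevant:
the curvature is constant).
The requested Gaussian curvature is K = -0.5000.

-0.5000


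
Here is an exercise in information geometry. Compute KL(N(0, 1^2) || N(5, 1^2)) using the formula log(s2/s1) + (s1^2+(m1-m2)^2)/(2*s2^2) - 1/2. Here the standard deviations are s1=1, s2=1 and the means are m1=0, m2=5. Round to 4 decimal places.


KL divergence between normal distributions:
KL = log(s2/s1) + (s1^2 + (m1-m2)^2)/(2*s2^2) - 1/2.
log(1/1) = 0.0.
(1^2 + (0-5)^2)/(2*1^2) = (1 + 25)/2 = 13.0.
KL = 0.0 + 13.0 - 0.5 = 12.5000

12.5000


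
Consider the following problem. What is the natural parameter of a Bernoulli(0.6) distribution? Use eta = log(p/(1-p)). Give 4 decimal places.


Natural parameter for Bernoulli: eta = log(p/(1-p)).
p = 0.6, 1-p = 0.4.
p/(1-p) = 1.5.
eta = log(1.5) = 0.4055

0.4055


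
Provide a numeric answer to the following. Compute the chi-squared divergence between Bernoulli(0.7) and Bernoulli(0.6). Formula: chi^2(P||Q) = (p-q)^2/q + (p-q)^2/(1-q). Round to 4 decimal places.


Chi-squared divergence between Bernoulli distributions:
chi^2 = (p-q)^2/q + (p-q)^2/(1-q).
p = 0.7, q = 0.6, p-q = 0.1.
(p-q)^2 = 0.01.
term1 = 0.01/0.6 = 0.016667.
term2 = 0.01/0.4 = 0.025.
chi^2 = 0.016667 + 0.025 = 0.0417

0.0417


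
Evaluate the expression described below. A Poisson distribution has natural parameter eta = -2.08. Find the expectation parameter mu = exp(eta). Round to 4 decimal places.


Expectation parameter for Poisson exponential family:
mu = exp(eta).
eta = -2.08.
mu = exp(-2.08) = 0.1249

0.1249


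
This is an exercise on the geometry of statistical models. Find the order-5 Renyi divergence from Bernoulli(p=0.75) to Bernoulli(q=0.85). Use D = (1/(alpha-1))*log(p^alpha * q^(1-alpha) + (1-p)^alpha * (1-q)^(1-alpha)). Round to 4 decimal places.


Renyi divergence of order alpha between Bernoulli distributions:
D = (1/(alpha-1))*log(p^alpha * q^(1-alpha) + (1-p)^alpha * (1-q)^(1-alpha)).
alpha = 5, p = 0.75, q = 0.85.
p^alpha * q^(1-alpha) = 0.75^5 * 0.85^-4 = 0.454601.
(1-p)^alpha * (1-q)^(1-alpha) = 0.25^5 * 0.15^-4 = 1.929012.
sum = 0.454601 + 1.929012 = 2.383614.
D = (1/4)*log(2.383614) = 0.2172

0.2172


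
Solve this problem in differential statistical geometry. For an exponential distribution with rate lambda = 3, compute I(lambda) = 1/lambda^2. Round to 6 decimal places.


Fisher information for exponential: I(lambda) = 1/lambda^2.
lambda = 3, lambda^2 = 9.
I = 1/9 = 0.111111

0.111111


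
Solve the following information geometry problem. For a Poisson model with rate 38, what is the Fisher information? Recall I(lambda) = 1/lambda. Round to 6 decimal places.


Fisher information for Poisson: I(lambda) = 1/lambda.
lambda = 38.
I(lambda) = 1/38 = 0.026316

0.026316


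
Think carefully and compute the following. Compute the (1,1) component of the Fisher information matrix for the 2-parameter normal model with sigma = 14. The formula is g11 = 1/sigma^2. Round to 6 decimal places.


For the 2-parameter normal family, the Fisher metric has:
  g11 = 1/sigma^2, g22 = 2/sigma^2.
sigma = 14, sigma^2 = 196.
g11 = 0.005102

0.005102


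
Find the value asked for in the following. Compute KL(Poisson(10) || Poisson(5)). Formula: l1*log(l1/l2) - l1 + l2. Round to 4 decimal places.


KL divergence for Poisson:
KL = l1*log(l1/l2) - l1 + l2.
l1 = 10, l2 = 5.
log(10/5) = 0.693147.
l1*log(l1/l2) = 10 * 0.693147 = 6.931472.
KL = 6.931472 - 10 + 5 = 1.9315

1.9315


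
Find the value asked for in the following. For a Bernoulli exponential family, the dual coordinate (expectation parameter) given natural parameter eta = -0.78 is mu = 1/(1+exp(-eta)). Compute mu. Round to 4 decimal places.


Dual coordinate (expectation parameter) for Bernoulli:
mu = 1/(1+exp(-eta)).
eta = -0.78.
exp(-eta) = exp(0.78) = 2.181472.
mu = 1/(1+2.181472) = 0.3143

0.3143


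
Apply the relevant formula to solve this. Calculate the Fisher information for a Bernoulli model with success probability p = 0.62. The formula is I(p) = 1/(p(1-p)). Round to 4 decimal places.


For Bernoulli(p), Fisher information is I(p) = 1/(p*(1-p)).
p = 0.62, 1-p = 0.38.
p*(1-p) = 0.2356.
I(p) = 1/0.2356 = 4.2445

4.2445


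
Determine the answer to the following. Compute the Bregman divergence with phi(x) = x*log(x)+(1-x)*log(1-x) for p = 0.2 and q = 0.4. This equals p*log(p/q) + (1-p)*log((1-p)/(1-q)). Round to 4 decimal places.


Bregman divergence with negative entropy generator:
D = p*log(p/q) + (1-p)*log((1-p)/(1-q)).
p = 0.2, q = 0.4.
p*log(p/q) = 0.2*log(0.2/0.4) = -0.138629.
(1-p)*log((1-p)/(1-q)) = 0.8*log(0.8/0.6) = 0.230146.
D = -0.138629 + 0.230146 = 0.0915

0.0915


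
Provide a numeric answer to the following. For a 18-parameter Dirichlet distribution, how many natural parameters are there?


Exponential family dimension calculation:
Dirichlet with 18 components has 18 natural parameters.

18


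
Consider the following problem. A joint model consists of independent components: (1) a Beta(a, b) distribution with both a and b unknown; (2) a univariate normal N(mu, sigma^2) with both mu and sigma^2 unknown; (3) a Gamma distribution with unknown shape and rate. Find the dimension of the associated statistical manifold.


The dimension of a statistical manifold equals the number of free
(independent) real parameters of the model. For a product of independent
blocks the parameter counts add.
- Beta (a, b): 2.
- normal (mu, sigma^2): 2.
- Gamma (shape, rate): 2.
Total = 2 + 2 + 2 = 6.
Dimension = 6

6


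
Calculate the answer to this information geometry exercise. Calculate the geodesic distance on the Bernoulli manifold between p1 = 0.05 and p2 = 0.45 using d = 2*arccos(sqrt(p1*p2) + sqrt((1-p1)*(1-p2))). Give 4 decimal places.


Geodesic distance on Bernoulli manifold:
d(p1,p2) = 2*arccos(sqrt(p1*p2) + sqrt((1-p1)*(1-p2))).
sqrt(p1*p2) = sqrt(0.05*0.45) = 0.15.
sqrt((1-p1)*(1-p2)) = sqrt(0.95*0.55) = 0.722842.
arg = 0.15 + 0.722842 = 0.872842.
d = 2*arccos(0.872842) = 1.0196

1.0196


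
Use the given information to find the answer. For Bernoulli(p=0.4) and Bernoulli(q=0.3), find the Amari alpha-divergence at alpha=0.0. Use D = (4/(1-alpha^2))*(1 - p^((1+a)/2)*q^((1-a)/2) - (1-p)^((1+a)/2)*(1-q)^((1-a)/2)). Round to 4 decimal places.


Amari alpha-divergence:
D = (4/(1-alpha^2))*(1 - p^((1+a)/2)*q^((1-a)/2) - (1-p)^((1+a)/2)*(1-q)^((1-a)/2)).
alpha = 0.0, p = 0.4, q = 0.3.
e1 = (1+alpha)/2 = 0.5, e2 = (1-alpha)/2 = 0.5.
t1 = p^e1 * q^e2 = 0.4^0.5 * 0.3^0.5 = 0.34641.
t2 = (1-p)^e1 * (1-q)^e2 = 0.6^0.5 * 0.7^0.5 = 0.648074.
4/(1-alpha^2) = 4.0.
D = 4.0*(1 - 0.34641 - 0.648074) = 0.0221

0.0221


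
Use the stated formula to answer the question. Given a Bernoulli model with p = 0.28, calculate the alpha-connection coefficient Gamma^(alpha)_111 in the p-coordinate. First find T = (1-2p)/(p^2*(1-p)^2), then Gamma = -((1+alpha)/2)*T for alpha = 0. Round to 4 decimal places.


Skewness (Amari-Chentsov) tensor: T = (1-2p)/(p^2*(1-p)^2).
p = 0.28, 1-2p = 0.44, p^2 = 0.0784, (1-p)^2 = 0.5184.
T = 0.44/(0.0784 * 0.5184) = 10.82609.
In the p-coordinate, Gamma^(alpha) = Gamma^(0) - (alpha/2)*T with Gamma^(0) = (1/2)*g'(p) = -T/2,
so Gamma^(alpha) = -((1+alpha)/2)*T.
alpha = 0, -(1+alpha)/2 = -0.5.
Gamma = -0.5 * 10.82609 = -5.4130

-5.4130


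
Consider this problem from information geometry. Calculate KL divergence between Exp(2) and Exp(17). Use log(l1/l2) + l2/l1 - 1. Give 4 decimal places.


KL divergence for exponential family:
KL = log(l1/l2) + l2/l1 - 1.
log(2/17) = -2.140066.
17/2 = 8.5.
KL = -2.140066 + 8.5 - 1 = 5.3599

5.3599


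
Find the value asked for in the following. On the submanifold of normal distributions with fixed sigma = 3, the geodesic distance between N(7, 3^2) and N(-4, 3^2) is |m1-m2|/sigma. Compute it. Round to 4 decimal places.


On the fixed-variance normal subfamily, geodesic distance = |m1-m2|/sigma.
|7 - -4| = 11.
sigma = 3.
d = 11/3 = 3.6667

3.6667


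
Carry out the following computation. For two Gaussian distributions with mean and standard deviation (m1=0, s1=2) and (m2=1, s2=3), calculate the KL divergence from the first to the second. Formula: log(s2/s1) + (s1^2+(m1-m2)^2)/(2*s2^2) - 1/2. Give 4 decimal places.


KL divergence between normal distributions:
KL = log(s2/s1) + (s1^2 + (m1-m2)^2)/(2*s2^2) - 1/2.
log(3/2) = 0.405465.
(2^2 + (0-1)^2)/(2*3^2) = (4 + 1)/18 = 0.277778.
KL = 0.405465 + 0.277778 - 0.5 = 0.1832

0.1832


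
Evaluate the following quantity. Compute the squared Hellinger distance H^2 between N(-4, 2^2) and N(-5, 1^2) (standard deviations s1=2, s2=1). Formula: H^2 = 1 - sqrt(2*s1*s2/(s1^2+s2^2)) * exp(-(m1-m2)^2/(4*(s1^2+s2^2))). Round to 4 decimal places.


Squared Hellinger distance for Gaussians:
H^2 = 1 - sqrt(2*s1*s2/(s1^2+s2^2)) * exp(-(m1-m2)^2/(4*(s1^2+s2^2))).
s1^2 = 4, s2^2 = 1, s1^2+s2^2 = 5.
sqrt(2*2*1/(5)) = 0.894427.
(m1-m2)^2 = (1)^2 = 1.
exp(-1/(4*5)) = exp(-0.05) = 0.951229.
H^2 = 1 - 0.894427*0.951229 = 0.1492

0.1492


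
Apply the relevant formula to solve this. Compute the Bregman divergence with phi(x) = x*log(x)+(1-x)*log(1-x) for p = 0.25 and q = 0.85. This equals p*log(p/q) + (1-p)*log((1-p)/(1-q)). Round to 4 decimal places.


Bregman divergence with negative entropy generator:
D = p*log(p/q) + (1-p)*log((1-p)/(1-q)).
p = 0.25, q = 0.85.
p*log(p/q) = 0.25*log(0.25/0.85) = -0.305944.
(1-p)*log((1-p)/(1-q)) = 0.75*log(0.75/0.15) = 1.207078.
D = -0.305944 + 1.207078 = 0.9011

0.9011


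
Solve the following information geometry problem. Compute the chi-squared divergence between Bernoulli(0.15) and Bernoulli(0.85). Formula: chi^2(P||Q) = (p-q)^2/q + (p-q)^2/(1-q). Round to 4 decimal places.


Chi-squared divergence between Bernoulli distributions:
chi^2 = (p-q)^2/q + (p-q)^2/(1-q).
p = 0.15, q = 0.85, p-q = -0.7.
(p-q)^2 = 0.49.
term1 = 0.49/0.85 = 0.576471.
term2 = 0.49/0.15 = 3.266667.
chi^2 = 0.576471 + 3.266667 = 3.8431

3.8431


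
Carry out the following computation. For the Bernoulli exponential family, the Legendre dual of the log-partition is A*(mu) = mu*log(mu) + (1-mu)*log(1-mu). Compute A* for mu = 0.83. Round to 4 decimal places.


Legendre transform for Bernoulli:
A*(mu) = mu*log(mu) + (1-mu)*log(1-mu).
mu = 0.83, 1-mu = 0.17.
mu*log(mu) = 0.83*log(0.83) = -0.154654.
(1-mu)*log(1-mu) = 0.17*log(0.17) = -0.301233.
A* = -0.154654 + -0.301233 = -0.4559

-0.4559


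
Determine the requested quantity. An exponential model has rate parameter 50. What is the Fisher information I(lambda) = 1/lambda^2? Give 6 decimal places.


Fisher information for exponential: I(lambda) = 1/lambda^2.
lambda = 50, lambda^2 = 2500.
I = 1/2500 = 0.000400

0.000400


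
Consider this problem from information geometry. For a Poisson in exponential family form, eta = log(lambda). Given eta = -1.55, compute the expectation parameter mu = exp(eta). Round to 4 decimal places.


Expectation parameter for Poisson exponential family:
mu = exp(eta).
eta = -1.55.
mu = exp(-1.55) = 0.2122

0.2122


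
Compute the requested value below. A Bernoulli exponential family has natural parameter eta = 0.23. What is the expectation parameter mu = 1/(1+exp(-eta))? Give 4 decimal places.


Dual coordinate (expectation parameter) for Bernoulli:
mu = 1/(1+exp(-eta)).
eta = 0.23.
exp(-eta) = exp(-0.23) = 0.794534.
mu = 1/(1+0.794534) = 0.5572

0.5572


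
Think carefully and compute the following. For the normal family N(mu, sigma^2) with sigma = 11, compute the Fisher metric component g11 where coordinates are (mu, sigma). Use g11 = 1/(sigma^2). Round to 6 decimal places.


For the 2-parameter normal family, the Fisher metric has:
  g11 = 1/sigma^2, g22 = 2/sigma^2.
sigma = 11, sigma^2 = 121.
g11 = 0.008264

0.008264


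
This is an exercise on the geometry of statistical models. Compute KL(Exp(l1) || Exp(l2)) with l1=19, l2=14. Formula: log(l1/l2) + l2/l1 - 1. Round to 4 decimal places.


KL divergence for exponential family:
KL = log(l1/l2) + l2/l1 - 1.
log(19/14) = 0.305382.
14/19 = 0.736842.
KL = 0.305382 + 0.736842 - 1 = 0.0422

0.0422


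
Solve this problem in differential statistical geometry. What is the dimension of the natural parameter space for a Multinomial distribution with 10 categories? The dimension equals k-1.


Exponential family dimension calculation:
For Multinomial with k=10 categories, dim = k-1 = 9.

9


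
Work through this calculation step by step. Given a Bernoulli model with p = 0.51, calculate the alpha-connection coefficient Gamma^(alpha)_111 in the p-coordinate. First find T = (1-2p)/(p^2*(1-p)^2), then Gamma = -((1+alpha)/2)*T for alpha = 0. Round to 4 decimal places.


Skewness (Amari-Chentsov) tensor: T = (1-2p)/(p^2*(1-p)^2).
p = 0.51, 1-2p = -0.02, p^2 = 0.2601, (1-p)^2 = 0.2401.
T = -0.02/(0.2601 * 0.2401) = -0.320256.
In the p-coordinate, Gamma^(alpha) = Gamma^(0) - (alpha/2)*T with Gamma^(0) = (1/2)*g'(p) = -T/2,
so Gamma^(alpha) = -((1+alpha)/2)*T.
alpha = 0, -(1+alpha)/2 = -0.5.
Gamma = -0.5 * -0.320256 = 0.1601

0.1601


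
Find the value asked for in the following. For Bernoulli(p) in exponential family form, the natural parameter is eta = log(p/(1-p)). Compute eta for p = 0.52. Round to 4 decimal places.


Natural parameter for Bernoulli: eta = log(p/(1-p)).
p = 0.52, 1-p = 0.48.
p/(1-p) = 1.083333.
eta = log(1.083333) = 0.0800

0.0800


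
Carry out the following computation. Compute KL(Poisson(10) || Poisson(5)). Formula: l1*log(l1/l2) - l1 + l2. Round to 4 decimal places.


KL divergence for Poisson:
KL = l1*log(l1/l2) - l1 + l2.
l1 = 10, l2 = 5.
log(10/5) = 0.693147.
l1*log(l1/l2) = 10 * 0.693147 = 6.931472.
KL = 6.931472 - 10 + 5 = 1.9315

1.9315


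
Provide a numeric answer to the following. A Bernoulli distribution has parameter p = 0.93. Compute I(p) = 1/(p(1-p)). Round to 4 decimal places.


For Bernoulli(p), Fisher information is I(p) = 1/(p*(1-p)).
p = 0.93, 1-p = 0.07.
p*(1-p) = 0.0651.
I(p) = 1/0.0651 = 15.3610

15.3610


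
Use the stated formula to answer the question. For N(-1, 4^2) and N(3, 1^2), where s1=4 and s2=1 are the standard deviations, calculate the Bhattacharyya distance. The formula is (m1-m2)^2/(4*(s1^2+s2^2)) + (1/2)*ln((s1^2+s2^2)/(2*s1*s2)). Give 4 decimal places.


Bhattacharyya distance between two Gaussians:
DB = (m1-m2)^2/(4*(s1^2+s2^2)) + (1/2)*ln((s1^2+s2^2)/(2*s1*s2)).
(m1-m2)^2 = (-4)^2 = 16.
s1^2+s2^2 = 16 + 1 = 17.
term1 = 16/68 = 0.235294.
term2 = 0.5*ln(17/8.0) = 0.376886.
DB = 0.235294 + 0.376886 = 0.6122

0.6122


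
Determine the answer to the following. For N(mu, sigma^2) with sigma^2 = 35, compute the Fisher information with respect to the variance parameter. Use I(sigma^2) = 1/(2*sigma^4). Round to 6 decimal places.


Fisher information for variance: I(sigma^2) = 1/(2*sigma^4).
sigma^2 = 35, so sigma^4 = 1225.
I = 1/(2*1225) = 1/2450 = 0.000408

0.000408


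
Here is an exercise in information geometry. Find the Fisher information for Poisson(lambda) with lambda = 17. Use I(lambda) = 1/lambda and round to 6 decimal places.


Fisher information for Poisson: I(lambda) = 1/lambda.
lambda = 17.
I(lambda) = 1/17 = 0.058824

0.058824


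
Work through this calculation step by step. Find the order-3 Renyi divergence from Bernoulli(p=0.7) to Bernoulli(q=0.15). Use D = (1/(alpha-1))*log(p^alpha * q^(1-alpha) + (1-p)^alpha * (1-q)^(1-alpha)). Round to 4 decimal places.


Renyi divergence of order alpha between Bernoulli distributions:
D = (1/(alpha-1))*log(p^alpha * q^(1-alpha) + (1-p)^alpha * (1-q)^(1-alpha)).
alpha = 3, p = 0.7, q = 0.15.
p^alpha * q^(1-alpha) = 0.7^3 * 0.15^-2 = 15.244444.
(1-p)^alpha * (1-q)^(1-alpha) = 0.3^3 * 0.85^-2 = 0.03737.
sum = 15.244444 + 0.03737 = 15.281815.
D = (1/2)*log(15.281815) = 1.3633

1.3633


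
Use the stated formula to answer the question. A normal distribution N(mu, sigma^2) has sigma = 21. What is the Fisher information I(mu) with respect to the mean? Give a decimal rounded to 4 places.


The Fisher information for the mean of a normal distribution is I(mu) = 1/sigma^2.
sigma = 21, so sigma^2 = 441.
I(mu) = 1/441 = 0.0023

0.0023


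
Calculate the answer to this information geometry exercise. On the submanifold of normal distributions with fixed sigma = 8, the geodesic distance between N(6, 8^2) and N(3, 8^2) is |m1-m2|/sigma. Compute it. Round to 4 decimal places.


On the fixed-variance normal subfamily, geodesic distance = |m1-m2|/sigma.
|6 - 3| = 3.
sigma = 8.
d = 3/8 = 0.3750

0.3750


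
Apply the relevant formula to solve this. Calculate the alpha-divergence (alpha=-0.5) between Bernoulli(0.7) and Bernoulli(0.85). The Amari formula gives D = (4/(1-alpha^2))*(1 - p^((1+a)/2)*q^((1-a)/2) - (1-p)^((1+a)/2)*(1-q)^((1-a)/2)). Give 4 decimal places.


Amari alpha-divergence:
D = (4/(1-alpha^2))*(1 - p^((1+a)/2)*q^((1-a)/2) - (1-p)^((1+a)/2)*(1-q)^((1-a)/2)).
alpha = -0.5, p = 0.7, q = 0.85.
e1 = (1+alpha)/2 = 0.25, e2 = (1-alpha)/2 = 0.75.
t1 = p^e1 * q^e2 = 0.7^0.25 * 0.85^0.75 = 0.809727.
t2 = (1-p)^e1 * (1-q)^e2 = 0.3^0.25 * 0.15^0.75 = 0.178381.
4/(1-alpha^2) = 5.333333.
D = 5.333333*(1 - 0.809727 - 0.178381) = 0.0634

0.0634


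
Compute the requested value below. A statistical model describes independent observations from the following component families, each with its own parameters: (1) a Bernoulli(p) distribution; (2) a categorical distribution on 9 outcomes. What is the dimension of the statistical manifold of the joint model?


The dimension of a statistical manifold equals the number of free
(independent) real parameters of the model. For a product of independent
blocks the parameter counts add.
- Bernoulli (p): 1.
- categorical on 9 outcomes (probabilities sum to 1): 9-1 = 8.
Total = 1 + 8 = 9.
Dimension = 9

9


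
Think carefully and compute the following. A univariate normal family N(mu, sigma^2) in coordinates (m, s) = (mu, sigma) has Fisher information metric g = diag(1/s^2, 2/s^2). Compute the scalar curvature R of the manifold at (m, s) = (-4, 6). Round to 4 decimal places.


The metric has the form g = (A dm^2 + B ds^2)/s^2 with A = 1, B = 2.
Substitute u = sqrt(A/B)*m: g = B*(du^2 + ds^2)/s^2, i.e. B times the
Poincare upper half-plane metric, which has constant Gaussian curvature -1.
Scaling a 2D metric by a constant c divides the Gaussian curvature by c,
so K = -1/B = -1/(2) = -0.5000 everywhere (the point (m, s) = (-4, 6) is irrelevant:
the curvature is constant).
Scalar curvature in dimension 2: R = 2K = -2/(2) = -1.0000.

-1.0000


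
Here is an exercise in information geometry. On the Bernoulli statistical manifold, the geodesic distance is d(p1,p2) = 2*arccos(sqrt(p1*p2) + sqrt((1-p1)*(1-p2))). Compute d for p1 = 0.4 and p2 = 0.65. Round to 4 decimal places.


Geodesic distance on Bernoulli manifold:
d(p1,p2) = 2*arccos(sqrt(p1*p2) + sqrt((1-p1)*(1-p2))).
sqrt(p1*p2) = sqrt(0.4*0.65) = 0.509902.
sqrt((1-p1)*(1-p2)) = sqrt(0.6*0.35) = 0.458258.
arg = 0.509902 + 0.458258 = 0.96816.
d = 2*arccos(0.96816) = 0.5061

0.5061


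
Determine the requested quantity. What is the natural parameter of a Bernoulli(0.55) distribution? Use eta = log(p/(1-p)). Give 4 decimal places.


Natural parameter for Bernoulli: eta = log(p/(1-p)).
p = 0.55, 1-p = 0.45.
p/(1-p) = 1.222222.
eta = log(1.222222) = 0.2007

0.2007
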